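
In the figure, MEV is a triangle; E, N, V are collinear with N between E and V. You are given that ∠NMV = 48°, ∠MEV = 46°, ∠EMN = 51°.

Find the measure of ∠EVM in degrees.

1. ∠MEN = 46°  [N on ray EV]
2. ∠ENM = 83°  [△MEN]
3. ∠MNV = 97°  [linear pair at N on EV]
4. ∠MVN = 35°  [△MNV]
5. ∠EVM = 35°  [N on ray VE]

∠EVM = 35°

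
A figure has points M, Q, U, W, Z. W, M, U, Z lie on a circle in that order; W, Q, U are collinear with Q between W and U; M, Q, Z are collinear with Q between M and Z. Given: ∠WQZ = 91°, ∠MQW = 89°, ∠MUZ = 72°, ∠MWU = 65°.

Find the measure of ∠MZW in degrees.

1. ∠WMZ = 26°  [△WQM]
2. ∠MWZ = 108°  [cyclic WMUZ, opposite ∠W+∠U]
3. ∠MZW = 46°  [△WMZ]

∠MZW = 46°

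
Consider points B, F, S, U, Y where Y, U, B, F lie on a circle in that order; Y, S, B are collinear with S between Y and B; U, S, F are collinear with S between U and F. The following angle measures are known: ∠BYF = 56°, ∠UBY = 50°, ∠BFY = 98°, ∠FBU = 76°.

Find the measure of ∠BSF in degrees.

1. ∠BUF = 56°  [same arc BF]
2. ∠FBY = 26°  [△YBF]
3. ∠BFU = 48°  [△UBF]
4. ∠BSF = 106°  [△BSF]

∠BSF = 106°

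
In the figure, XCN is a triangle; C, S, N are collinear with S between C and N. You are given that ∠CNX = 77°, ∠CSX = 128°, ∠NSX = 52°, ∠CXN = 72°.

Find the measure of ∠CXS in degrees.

1. ∠NCX = 31°  [△XCN]
2. ∠SCX = 31°  [S on ray CN]
3. ∠CXS = 21°  [△XCS]

∠CXS = 21°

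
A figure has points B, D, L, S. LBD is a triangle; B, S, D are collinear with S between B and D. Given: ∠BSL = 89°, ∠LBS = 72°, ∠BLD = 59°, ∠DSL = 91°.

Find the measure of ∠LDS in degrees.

1. ∠DBL = 72°  [S on ray BD]
2. ∠BDL = 49°  [△LBD]
3. ∠LDS = 49°  [S on ray DB]

∠LDS = 49°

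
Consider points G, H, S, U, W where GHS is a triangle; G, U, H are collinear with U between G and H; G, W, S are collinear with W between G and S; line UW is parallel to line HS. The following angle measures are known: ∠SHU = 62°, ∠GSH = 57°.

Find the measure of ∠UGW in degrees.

∠UGW = 61°

1. ∠GHS = 62°  [U on ray HG]
2. ∠HGS = 61°  [△GHS]
3. ∠UGW = 61°  [U on GH, W on GS]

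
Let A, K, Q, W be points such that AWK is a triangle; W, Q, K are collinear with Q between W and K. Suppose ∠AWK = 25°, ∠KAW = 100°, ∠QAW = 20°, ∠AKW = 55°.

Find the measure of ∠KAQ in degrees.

1. ∠AWQ = 25°  [Q on ray WK]
2. ∠AQW = 135°  [△AWQ]
3. ∠AKQ = 55°  [Q on ray KW]
4. ∠AQK = 45°  [linear pair at Q on WK]
5. ∠KAQ = 80°  [△AQK]

∠KAQ = 80°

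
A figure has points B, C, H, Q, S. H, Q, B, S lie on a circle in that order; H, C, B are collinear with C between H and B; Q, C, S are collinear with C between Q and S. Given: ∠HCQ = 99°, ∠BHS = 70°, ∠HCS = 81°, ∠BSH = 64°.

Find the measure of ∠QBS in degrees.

∠QBS = 75°

1. ∠BCS = 99°  [vertical angles at C]
2. ∠BQS = 70°  [same arc BS]
3. ∠HBS = 46°  [△HBS]
4. ∠BSQ = 35°  [△BCS]
5. ∠QBS = 75°  [△QBS]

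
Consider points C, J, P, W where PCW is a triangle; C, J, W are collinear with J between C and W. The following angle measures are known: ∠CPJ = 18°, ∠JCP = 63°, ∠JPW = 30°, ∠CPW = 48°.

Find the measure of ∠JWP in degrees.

∠JWP = 69°

1. ∠PCW = 63°  [J on ray CW]
2. ∠CWP = 69°  [△PCW]
3. ∠JWP = 69°  [J on ray WC]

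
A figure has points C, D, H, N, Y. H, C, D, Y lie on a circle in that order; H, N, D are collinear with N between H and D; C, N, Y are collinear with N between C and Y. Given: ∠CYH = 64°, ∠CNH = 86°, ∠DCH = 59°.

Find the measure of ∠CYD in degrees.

∠CYD = 57°

1. ∠CDH = 64°  [same arc HC]
2. ∠CHD = 57°  [△HCD]
3. ∠CYD = 57°  [same arc CD]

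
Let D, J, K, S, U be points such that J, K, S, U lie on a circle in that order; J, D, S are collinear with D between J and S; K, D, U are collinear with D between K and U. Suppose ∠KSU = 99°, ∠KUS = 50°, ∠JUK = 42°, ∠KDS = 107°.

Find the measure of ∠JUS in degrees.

1. ∠KJU = 81°  [cyclic JKSU, opposite ∠J+∠S]
2. ∠SKU = 31°  [△KSU]
3. ∠JKU = 57°  [△JKU]
4. ∠SJU = 31°  [same arc SU]
5. ∠JSU = 57°  [same arc JU]
6. ∠JUS = 92°  [△JSU]

∠JUS = 92°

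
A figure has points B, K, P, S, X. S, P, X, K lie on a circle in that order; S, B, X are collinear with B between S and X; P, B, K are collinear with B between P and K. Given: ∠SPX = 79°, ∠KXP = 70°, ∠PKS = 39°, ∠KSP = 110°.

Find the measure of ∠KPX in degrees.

∠KPX = 48°

1. ∠PXS = 39°  [same arc SP]
2. ∠PSX = 62°  [△SPX]
3. ∠PKX = 62°  [same arc PX]
4. ∠KPX = 48°  [△PXK]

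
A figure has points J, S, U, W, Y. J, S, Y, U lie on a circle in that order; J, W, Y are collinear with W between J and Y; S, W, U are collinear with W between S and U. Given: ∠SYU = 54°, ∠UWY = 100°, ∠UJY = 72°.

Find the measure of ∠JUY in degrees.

1. ∠SJU = 126°  [cyclic JSYU, opposite ∠J+∠Y]
2. ∠JWU = 80°  [linear pair at W on JY]
3. ∠JUS = 28°  [△JWU]
4. ∠JSU = 26°  [△JSU]
5. ∠JYU = 26°  [same arc JU]
6. ∠JUY = 82°  [△JYU]

∠JUY = 82°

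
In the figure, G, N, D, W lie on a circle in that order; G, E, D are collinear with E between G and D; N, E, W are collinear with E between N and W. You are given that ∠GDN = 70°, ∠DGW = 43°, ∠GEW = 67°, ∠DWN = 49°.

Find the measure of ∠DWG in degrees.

∠DWG = 119°

1. ∠DEW = 113°  [linear pair at E on GD]
2. ∠GDW = 18°  [△DEW]
3. ∠DWG = 119°  [△GDW]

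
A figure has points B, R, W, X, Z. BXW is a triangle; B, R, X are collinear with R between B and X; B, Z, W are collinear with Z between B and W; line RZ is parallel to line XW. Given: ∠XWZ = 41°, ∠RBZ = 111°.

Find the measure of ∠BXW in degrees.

∠BXW = 28°

1. ∠BWX = 41°  [Z on ray WB]
2. ∠WBX = 111°  [R on BX, Z on BW]
3. ∠BXW = 28°  [△BXW]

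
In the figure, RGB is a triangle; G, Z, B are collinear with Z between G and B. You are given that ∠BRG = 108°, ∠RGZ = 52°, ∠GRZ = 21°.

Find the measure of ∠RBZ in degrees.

∠RBZ = 20°

1. ∠BGR = 52°  [Z on ray GB]
2. ∠GBR = 20°  [△RGB]
3. ∠RBZ = 20°  [Z on ray BG]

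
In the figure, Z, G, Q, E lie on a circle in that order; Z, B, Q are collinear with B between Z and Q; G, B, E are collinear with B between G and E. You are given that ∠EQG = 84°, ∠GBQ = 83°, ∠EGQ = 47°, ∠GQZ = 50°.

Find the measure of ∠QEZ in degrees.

∠QEZ = 99°

1. ∠EZG = 96°  [cyclic ZGQE, opposite ∠Z+∠Q]
2. ∠EZQ = 47°  [same arc QE]
3. ∠GEZ = 50°  [same arc ZG]
4. ∠EGZ = 34°  [△ZGE]
5. ∠EQZ = 34°  [same arc ZE]
6. ∠QEZ = 99°  [△ZQE]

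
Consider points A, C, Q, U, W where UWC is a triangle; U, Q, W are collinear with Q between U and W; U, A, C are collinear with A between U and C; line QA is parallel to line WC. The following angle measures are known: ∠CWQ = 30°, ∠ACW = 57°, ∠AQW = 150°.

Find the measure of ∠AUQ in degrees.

∠AUQ = 93°

1. ∠UCW = 57°  [A on ray CU]
2. ∠AQU = 30°  [linear pair at Q on UW]
3. ∠QAU = 57°  [QA∥WC, corresponding at A]
4. ∠AUQ = 93°  [△UQA]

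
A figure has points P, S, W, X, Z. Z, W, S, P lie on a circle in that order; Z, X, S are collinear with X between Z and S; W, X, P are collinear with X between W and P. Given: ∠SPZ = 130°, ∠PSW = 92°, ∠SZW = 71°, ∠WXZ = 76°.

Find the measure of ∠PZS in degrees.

∠PZS = 17°

1. ∠PZW = 88°  [cyclic ZWSP, opposite ∠Z+∠S]
2. ∠PWZ = 33°  [△ZXW]
3. ∠PXS = 76°  [vertical angles at X]
4. ∠WPZ = 59°  [△ZWP]
5. ∠PXZ = 104°  [linear pair at X on ZS]
6. ∠PZS = 17°  [△ZXP]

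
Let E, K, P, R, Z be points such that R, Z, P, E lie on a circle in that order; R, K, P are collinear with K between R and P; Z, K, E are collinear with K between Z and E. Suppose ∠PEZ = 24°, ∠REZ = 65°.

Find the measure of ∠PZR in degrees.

1. ∠PRZ = 24°  [same arc ZP]
2. ∠RPZ = 65°  [same arc RZ]
3. ∠PZR = 91°  [△RZP]

∠PZR = 91°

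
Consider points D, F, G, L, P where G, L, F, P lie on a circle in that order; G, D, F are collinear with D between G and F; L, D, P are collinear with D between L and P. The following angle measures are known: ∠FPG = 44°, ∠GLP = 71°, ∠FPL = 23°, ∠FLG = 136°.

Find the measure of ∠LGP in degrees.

∠LGP = 88°

1. ∠FGL = 23°  [same arc LF]
2. ∠GFL = 21°  [△GLF]
3. ∠GPL = 21°  [same arc GL]
4. ∠LGP = 88°  [△GLP]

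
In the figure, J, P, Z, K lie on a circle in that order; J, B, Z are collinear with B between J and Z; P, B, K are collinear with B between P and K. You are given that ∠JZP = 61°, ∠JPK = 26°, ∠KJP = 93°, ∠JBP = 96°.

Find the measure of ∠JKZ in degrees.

1. ∠PJZ = 58°  [△JBP]
2. ∠JPZ = 61°  [△JPZ]
3. ∠JKZ = 119°  [cyclic JPZK, opposite ∠P+∠K]

∠JKZ = 119°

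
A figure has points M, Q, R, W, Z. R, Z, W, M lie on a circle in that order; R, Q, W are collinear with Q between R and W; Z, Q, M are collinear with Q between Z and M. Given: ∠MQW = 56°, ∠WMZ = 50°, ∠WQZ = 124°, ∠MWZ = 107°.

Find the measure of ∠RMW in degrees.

1. ∠WRZ = 50°  [same arc ZW]
2. ∠MZW = 23°  [△ZWM]
3. ∠RWZ = 33°  [△ZQW]
4. ∠RZW = 97°  [△RZW]
5. ∠RMW = 83°  [cyclic RZWM, opposite ∠Z+∠M]

∠RMW = 83°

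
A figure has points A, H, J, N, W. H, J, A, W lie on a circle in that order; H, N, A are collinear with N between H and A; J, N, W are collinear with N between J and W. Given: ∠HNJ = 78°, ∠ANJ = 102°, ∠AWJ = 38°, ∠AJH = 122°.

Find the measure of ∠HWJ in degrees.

∠HWJ = 20°

1. ∠AHJ = 38°  [same arc JA]
2. ∠HAJ = 20°  [△HJA]
3. ∠HWJ = 20°  [same arc HJ]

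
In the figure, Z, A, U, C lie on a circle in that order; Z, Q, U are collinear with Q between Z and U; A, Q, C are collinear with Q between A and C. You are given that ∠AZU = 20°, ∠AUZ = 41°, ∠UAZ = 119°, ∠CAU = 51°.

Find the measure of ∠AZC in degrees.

1. ∠ACU = 20°  [same arc AU]
2. ∠AUC = 109°  [△AUC]
3. ∠AZC = 71°  [cyclic ZAUC, opposite ∠Z+∠U]

∠AZC = 71°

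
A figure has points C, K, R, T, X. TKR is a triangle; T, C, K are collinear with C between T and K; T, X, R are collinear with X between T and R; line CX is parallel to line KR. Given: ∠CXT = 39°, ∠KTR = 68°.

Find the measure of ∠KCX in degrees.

1. ∠KRT = 39°  [CX∥KR, corresponding at X]
2. ∠RKT = 73°  [△TKR]
3. ∠TCX = 73°  [CX∥KR, corresponding at C]
4. ∠KCX = 107°  [linear pair at C on TK]

∠KCX = 107°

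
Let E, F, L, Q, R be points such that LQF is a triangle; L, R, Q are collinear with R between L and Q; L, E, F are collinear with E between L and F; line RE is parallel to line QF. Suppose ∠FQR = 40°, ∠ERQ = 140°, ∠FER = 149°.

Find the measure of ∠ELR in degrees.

∠ELR = 109°

1. ∠ERL = 40°  [linear pair at R on LQ]
2. ∠LER = 31°  [linear pair at E on LF]
3. ∠ELR = 109°  [△LRE]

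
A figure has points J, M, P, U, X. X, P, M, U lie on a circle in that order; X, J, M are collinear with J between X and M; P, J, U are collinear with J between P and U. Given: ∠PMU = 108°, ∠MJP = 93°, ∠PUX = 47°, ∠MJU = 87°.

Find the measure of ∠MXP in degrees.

1. ∠PXU = 72°  [cyclic XPMU, opposite ∠X+∠M]
2. ∠PJX = 87°  [linear pair at J on XM]
3. ∠UPX = 61°  [△XPU]
4. ∠MXP = 32°  [△XJP]

∠MXP = 32°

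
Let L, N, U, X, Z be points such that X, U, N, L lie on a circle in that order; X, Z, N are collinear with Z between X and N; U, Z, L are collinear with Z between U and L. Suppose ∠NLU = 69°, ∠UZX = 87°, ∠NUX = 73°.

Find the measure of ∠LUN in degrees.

1. ∠NXU = 69°  [same arc UN]
2. ∠NZU = 93°  [linear pair at Z on XN]
3. ∠UNX = 38°  [△XUN]
4. ∠LUN = 49°  [△UZN]

∠LUN = 49°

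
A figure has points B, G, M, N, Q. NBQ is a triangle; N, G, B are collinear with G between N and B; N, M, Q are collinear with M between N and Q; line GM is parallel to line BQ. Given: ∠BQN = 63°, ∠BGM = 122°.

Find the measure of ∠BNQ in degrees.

1. ∠GMN = 63°  [GM∥BQ, corresponding at M]
2. ∠MGN = 58°  [linear pair at G on NB]
3. ∠GNM = 59°  [△NGM]
4. ∠BNQ = 59°  [G on NB, M on NQ]

∠BNQ = 59°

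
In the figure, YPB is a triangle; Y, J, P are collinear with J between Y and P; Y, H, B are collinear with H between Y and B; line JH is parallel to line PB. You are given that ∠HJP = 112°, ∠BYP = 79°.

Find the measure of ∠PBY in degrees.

1. ∠HJY = 68°  [linear pair at J on YP]
2. ∠HYJ = 79°  [J on YP, H on YB]
3. ∠JHY = 33°  [△YJH]
4. ∠PBY = 33°  [JH∥PB, corresponding at H]

∠PBY = 33°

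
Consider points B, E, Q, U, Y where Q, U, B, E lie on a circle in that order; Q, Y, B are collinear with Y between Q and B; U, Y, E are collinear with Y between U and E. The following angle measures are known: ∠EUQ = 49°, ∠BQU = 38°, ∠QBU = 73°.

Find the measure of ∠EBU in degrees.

∠EBU = 122°

1. ∠QEU = 73°  [same arc QU]
2. ∠EQU = 58°  [△QUE]
3. ∠EBU = 122°  [cyclic QUBE, opposite ∠Q+∠B]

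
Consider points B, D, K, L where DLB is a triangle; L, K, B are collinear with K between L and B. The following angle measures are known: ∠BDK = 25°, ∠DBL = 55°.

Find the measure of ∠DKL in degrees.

∠DKL = 80°

1. ∠DBK = 55°  [K on ray BL]
2. ∠BKD = 100°  [△DKB]
3. ∠DKL = 80°  [linear pair at K on LB]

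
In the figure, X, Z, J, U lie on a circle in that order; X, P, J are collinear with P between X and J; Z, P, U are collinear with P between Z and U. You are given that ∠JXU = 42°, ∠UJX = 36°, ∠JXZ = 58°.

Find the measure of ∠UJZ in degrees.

1. ∠JZU = 42°  [same arc JU]
2. ∠JUZ = 58°  [same arc ZJ]
3. ∠UJZ = 80°  [△ZJU]

∠UJZ = 80°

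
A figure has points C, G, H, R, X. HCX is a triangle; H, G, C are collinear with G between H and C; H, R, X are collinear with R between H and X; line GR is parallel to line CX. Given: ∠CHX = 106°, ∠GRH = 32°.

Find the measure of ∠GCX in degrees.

∠GCX = 42°

1. ∠GHR = 106°  [G on HC, R on HX]
2. ∠HGR = 42°  [△HGR]
3. ∠CGR = 138°  [linear pair at G on HC]
4. ∠GCX = 42°  [GR∥CX, co-interior at C–G]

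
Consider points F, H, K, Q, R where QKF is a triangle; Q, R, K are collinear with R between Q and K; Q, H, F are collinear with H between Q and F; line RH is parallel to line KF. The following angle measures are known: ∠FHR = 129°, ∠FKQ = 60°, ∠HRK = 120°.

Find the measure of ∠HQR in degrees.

1. ∠QHR = 51°  [linear pair at H on QF]
2. ∠HRQ = 60°  [RH∥KF, corresponding at R]
3. ∠HQR = 69°  [△QRH]

∠HQR = 69°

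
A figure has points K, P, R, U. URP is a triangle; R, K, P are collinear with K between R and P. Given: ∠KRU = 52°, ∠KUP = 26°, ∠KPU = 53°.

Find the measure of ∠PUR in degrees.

1. ∠PRU = 52°  [K on ray RP]
2. ∠RPU = 53°  [K on ray PR]
3. ∠PUR = 75°  [△URP]

∠PUR = 75°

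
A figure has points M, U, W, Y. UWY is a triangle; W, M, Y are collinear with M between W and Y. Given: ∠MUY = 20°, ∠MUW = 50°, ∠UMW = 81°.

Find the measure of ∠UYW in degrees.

∠UYW = 61°

1. ∠UMY = 99°  [linear pair at M on WY]
2. ∠MYU = 61°  [△UMY]
3. ∠UYW = 61°  [M on ray YW]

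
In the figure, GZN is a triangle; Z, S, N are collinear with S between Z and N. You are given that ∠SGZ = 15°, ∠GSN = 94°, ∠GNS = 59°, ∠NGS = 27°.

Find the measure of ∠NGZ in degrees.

∠NGZ = 42°

1. ∠GSZ = 86°  [linear pair at S on ZN]
2. ∠GNZ = 59°  [S on ray NZ]
3. ∠GZS = 79°  [△GZS]
4. ∠GZN = 79°  [S on ray ZN]
5. ∠NGZ = 42°  [△GZN]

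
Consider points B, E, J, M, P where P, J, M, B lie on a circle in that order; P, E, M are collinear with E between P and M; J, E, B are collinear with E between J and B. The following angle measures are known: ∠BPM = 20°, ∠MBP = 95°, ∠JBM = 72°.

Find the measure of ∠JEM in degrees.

1. ∠BJM = 20°  [same arc MB]
2. ∠MJP = 85°  [cyclic PJMB, opposite ∠J+∠B]
3. ∠JPM = 72°  [same arc JM]
4. ∠JMP = 23°  [△PJM]
5. ∠JEM = 137°  [△JEM]

∠JEM = 137°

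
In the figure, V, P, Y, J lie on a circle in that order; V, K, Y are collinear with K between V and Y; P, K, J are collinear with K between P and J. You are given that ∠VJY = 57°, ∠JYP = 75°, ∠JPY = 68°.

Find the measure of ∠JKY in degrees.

1. ∠PJY = 37°  [△PYJ]
2. ∠JVY = 68°  [same arc YJ]
3. ∠JYV = 55°  [△VYJ]
4. ∠JKY = 88°  [△YKJ]

∠JKY = 88°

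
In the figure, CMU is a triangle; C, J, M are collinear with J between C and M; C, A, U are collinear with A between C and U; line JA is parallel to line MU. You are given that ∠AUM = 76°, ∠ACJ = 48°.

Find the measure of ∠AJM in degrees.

∠AJM = 124°

1. ∠CUM = 76°  [A on ray UC]
2. ∠MCU = 48°  [J on CM, A on CU]
3. ∠CMU = 56°  [△CMU]
4. ∠AJC = 56°  [JA∥MU, corresponding at J]
5. ∠AJM = 124°  [linear pair at J on CM]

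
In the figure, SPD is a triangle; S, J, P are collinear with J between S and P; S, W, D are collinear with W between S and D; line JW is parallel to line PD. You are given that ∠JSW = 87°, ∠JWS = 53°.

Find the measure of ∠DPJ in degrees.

∠DPJ = 40°

1. ∠SJW = 40°  [△SJW]
2. ∠PJW = 140°  [linear pair at J on SP]
3. ∠DPJ = 40°  [JW∥PD, co-interior at P–J]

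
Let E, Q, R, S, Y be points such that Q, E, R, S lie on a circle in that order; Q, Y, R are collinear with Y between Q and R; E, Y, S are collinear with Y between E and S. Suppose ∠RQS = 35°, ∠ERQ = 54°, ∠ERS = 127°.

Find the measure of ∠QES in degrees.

∠QES = 73°

1. ∠ESQ = 54°  [same arc QE]
2. ∠EQS = 53°  [cyclic QERS, opposite ∠Q+∠R]
3. ∠QES = 73°  [△QES]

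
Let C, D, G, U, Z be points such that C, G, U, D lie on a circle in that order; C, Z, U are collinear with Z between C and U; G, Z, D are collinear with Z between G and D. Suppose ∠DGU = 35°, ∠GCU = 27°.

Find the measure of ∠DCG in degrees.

∠DCG = 62°

1. ∠GDU = 27°  [same arc GU]
2. ∠DUG = 118°  [△GUD]
3. ∠DCG = 62°  [cyclic CGUD, opposite ∠C+∠U]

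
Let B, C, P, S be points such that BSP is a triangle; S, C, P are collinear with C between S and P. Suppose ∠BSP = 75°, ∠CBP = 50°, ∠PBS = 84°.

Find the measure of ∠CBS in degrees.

1. ∠BPS = 21°  [△BSP]
2. ∠BSC = 75°  [C on ray SP]
3. ∠BPC = 21°  [C on ray PS]
4. ∠BCP = 109°  [△BCP]
5. ∠BCS = 71°  [linear pair at C on SP]
6. ∠CBS = 34°  [△BSC]

∠CBS = 34°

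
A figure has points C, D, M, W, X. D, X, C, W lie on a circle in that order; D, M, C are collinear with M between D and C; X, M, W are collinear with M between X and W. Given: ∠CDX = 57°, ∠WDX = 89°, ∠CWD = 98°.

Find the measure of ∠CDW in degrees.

1. ∠CWX = 57°  [same arc XC]
2. ∠WCX = 91°  [cyclic DXCW, opposite ∠D+∠C]
3. ∠CXW = 32°  [△XCW]
4. ∠CDW = 32°  [same arc CW]

∠CDW = 32°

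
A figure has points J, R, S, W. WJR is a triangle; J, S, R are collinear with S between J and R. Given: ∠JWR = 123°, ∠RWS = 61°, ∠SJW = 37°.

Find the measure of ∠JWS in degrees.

1. ∠RJW = 37°  [S on ray JR]
2. ∠JRW = 20°  [△WJR]
3. ∠SRW = 20°  [S on ray RJ]
4. ∠RSW = 99°  [△WSR]
5. ∠JSW = 81°  [linear pair at S on JR]
6. ∠JWS = 62°  [△WJS]

∠JWS = 62°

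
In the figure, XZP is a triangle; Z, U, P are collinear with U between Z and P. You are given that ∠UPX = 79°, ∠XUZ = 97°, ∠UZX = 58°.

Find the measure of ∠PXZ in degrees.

∠PXZ = 43°

1. ∠XPZ = 79°  [U on ray PZ]
2. ∠PZX = 58°  [U on ray ZP]
3. ∠PXZ = 43°  [△XZP]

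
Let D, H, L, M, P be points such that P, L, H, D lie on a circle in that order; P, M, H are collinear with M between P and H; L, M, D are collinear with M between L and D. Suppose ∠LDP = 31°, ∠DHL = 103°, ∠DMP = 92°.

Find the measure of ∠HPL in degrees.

1. ∠DPL = 77°  [cyclic PLHD, opposite ∠P+∠H]
2. ∠HML = 92°  [vertical angles at M]
3. ∠DLP = 72°  [△PLD]
4. ∠LMP = 88°  [linear pair at M on PH]
5. ∠HPL = 20°  [△PML]

∠HPL = 20°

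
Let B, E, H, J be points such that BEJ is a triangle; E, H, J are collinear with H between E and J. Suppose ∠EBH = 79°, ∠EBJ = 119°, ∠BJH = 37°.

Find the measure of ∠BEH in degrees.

∠BEH = 24°

1. ∠BJE = 37°  [H on ray JE]
2. ∠BEJ = 24°  [△BEJ]
3. ∠BEH = 24°  [H on ray EJ]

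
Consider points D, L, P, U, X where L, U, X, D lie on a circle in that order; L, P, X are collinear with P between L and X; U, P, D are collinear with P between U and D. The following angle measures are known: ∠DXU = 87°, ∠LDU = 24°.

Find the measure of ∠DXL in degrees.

1. ∠DLU = 93°  [cyclic LUXD, opposite ∠L+∠X]
2. ∠DUL = 63°  [△LUD]
3. ∠DXL = 63°  [same arc LD]

∠DXL = 63°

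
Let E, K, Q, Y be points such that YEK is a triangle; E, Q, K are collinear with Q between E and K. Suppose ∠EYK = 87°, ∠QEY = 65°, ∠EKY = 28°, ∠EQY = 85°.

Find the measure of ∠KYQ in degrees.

1. ∠QKY = 28°  [Q on ray KE]
2. ∠KQY = 95°  [linear pair at Q on EK]
3. ∠KYQ = 57°  [△YQK]

∠KYQ = 57°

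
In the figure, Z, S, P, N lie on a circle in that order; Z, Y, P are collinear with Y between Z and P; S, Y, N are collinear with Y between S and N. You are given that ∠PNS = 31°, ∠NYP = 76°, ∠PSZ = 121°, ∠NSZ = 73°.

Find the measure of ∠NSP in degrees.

∠NSP = 48°

1. ∠PZS = 31°  [same arc SP]
2. ∠SYZ = 76°  [vertical angles at Y]
3. ∠SPZ = 28°  [△ZSP]
4. ∠PYS = 104°  [linear pair at Y on ZP]
5. ∠NSP = 48°  [△SYP]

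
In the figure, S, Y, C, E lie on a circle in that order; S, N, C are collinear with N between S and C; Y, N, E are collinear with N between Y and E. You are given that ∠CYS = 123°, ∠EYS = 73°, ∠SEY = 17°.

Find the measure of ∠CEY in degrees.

∠CEY = 40°

1. ∠CES = 57°  [cyclic SYCE, opposite ∠Y+∠E]
2. ∠ECS = 73°  [same arc SE]
3. ∠ESY = 90°  [△SYE]
4. ∠CSE = 50°  [△SCE]
5. ∠ECY = 90°  [cyclic SYCE, opposite ∠S+∠C]
6. ∠CYE = 50°  [same arc CE]
7. ∠CEY = 40°  [△YCE]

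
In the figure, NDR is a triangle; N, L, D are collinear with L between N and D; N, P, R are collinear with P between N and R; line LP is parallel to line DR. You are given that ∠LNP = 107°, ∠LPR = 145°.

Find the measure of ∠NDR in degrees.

∠NDR = 38°

1. ∠LPN = 35°  [linear pair at P on NR]
2. ∠NLP = 38°  [△NLP]
3. ∠NDR = 38°  [LP∥DR, corresponding at L]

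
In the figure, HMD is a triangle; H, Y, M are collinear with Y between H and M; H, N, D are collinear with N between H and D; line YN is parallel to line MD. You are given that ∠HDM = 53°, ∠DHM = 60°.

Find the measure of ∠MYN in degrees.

1. ∠DMH = 67°  [△HMD]
2. ∠HYN = 67°  [YN∥MD, corresponding at Y]
3. ∠MYN = 113°  [linear pair at Y on HM]

∠MYN = 113°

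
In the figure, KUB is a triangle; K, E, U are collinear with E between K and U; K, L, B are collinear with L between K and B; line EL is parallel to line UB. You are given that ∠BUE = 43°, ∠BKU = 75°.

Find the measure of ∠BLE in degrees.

∠BLE = 118°

1. ∠BUK = 43°  [E on ray UK]
2. ∠KBU = 62°  [△KUB]
3. ∠ELK = 62°  [EL∥UB, corresponding at L]
4. ∠BLE = 118°  [linear pair at L on KB]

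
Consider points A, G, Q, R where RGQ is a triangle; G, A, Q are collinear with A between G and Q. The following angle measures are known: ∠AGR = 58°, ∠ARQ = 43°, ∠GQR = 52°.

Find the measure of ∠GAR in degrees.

1. ∠AQR = 52°  [A on ray QG]
2. ∠QAR = 85°  [△RAQ]
3. ∠GAR = 95°  [linear pair at A on GQ]

∠GAR = 95°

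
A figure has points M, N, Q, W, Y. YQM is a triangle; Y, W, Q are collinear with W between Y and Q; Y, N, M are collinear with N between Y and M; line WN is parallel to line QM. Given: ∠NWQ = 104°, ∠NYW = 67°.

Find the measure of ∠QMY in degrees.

1. ∠NWY = 76°  [linear pair at W on YQ]
2. ∠WNY = 37°  [△YWN]
3. ∠QMY = 37°  [WN∥QM, corresponding at N]

∠QMY = 37°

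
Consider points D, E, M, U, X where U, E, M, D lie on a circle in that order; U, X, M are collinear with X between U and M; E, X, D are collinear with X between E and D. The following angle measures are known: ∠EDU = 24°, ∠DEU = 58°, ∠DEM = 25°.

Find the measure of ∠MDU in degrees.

1. ∠DMU = 58°  [same arc UD]
2. ∠DUM = 25°  [same arc MD]
3. ∠MDU = 97°  [△UMD]

∠MDU = 97°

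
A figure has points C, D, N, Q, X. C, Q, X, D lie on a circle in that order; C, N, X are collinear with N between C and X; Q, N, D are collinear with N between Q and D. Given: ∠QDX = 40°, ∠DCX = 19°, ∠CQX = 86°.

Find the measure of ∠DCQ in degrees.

1. ∠DQX = 19°  [same arc XD]
2. ∠DXQ = 121°  [△QXD]
3. ∠DCQ = 59°  [cyclic CQXD, opposite ∠C+∠X]

∠DCQ = 59°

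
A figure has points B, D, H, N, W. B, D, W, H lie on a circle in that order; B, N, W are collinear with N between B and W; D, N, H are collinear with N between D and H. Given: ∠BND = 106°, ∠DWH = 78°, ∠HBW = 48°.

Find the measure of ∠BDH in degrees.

∠BDH = 20°

1. ∠HNW = 106°  [vertical angles at N]
2. ∠DBH = 102°  [cyclic BDWH, opposite ∠B+∠W]
3. ∠BNH = 74°  [linear pair at N on BW]
4. ∠BHD = 58°  [△BNH]
5. ∠BDH = 20°  [△BDH]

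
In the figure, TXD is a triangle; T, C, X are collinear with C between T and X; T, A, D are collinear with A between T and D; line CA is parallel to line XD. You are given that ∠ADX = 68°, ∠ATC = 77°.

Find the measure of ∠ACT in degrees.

1. ∠TDX = 68°  [A on ray DT]
2. ∠DTX = 77°  [C on TX, A on TD]
3. ∠DXT = 35°  [△TXD]
4. ∠ACT = 35°  [CA∥XD, corresponding at C]

∠ACT = 35°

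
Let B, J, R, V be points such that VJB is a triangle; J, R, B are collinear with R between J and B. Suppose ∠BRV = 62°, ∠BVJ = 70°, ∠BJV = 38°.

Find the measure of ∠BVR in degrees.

1. ∠JBV = 72°  [△VJB]
2. ∠RBV = 72°  [R on ray BJ]
3. ∠BVR = 46°  [△VRB]

∠BVR = 46°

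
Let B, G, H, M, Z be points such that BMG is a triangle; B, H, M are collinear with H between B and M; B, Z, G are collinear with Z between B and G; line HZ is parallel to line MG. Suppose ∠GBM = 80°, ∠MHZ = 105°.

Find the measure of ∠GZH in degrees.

∠GZH = 155°

1. ∠HBZ = 80°  [H on BM, Z on BG]
2. ∠BHZ = 75°  [linear pair at H on BM]
3. ∠BZH = 25°  [△BHZ]
4. ∠GZH = 155°  [linear pair at Z on BG]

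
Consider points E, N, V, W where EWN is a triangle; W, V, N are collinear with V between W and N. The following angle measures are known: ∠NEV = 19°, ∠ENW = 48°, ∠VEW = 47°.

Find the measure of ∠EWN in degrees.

∠EWN = 66°

1. ∠ENV = 48°  [V on ray NW]
2. ∠EVN = 113°  [△EVN]
3. ∠EVW = 67°  [linear pair at V on WN]
4. ∠EWV = 66°  [△EWV]
5. ∠EWN = 66°  [V on ray WN]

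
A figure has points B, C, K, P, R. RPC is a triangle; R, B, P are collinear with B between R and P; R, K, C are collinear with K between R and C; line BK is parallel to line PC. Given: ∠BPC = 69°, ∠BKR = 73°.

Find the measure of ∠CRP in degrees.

1. ∠CPR = 69°  [B on ray PR]
2. ∠PCR = 73°  [BK∥PC, corresponding at K]
3. ∠CRP = 38°  [△RPC]

∠CRP = 38°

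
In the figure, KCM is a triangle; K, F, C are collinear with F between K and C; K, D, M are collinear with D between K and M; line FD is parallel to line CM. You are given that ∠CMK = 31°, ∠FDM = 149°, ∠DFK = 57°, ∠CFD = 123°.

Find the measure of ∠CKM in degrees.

∠CKM = 92°

1. ∠FDK = 31°  [FD∥CM, corresponding at D]
2. ∠DKF = 92°  [△KFD]
3. ∠CKM = 92°  [F on KC, D on KM]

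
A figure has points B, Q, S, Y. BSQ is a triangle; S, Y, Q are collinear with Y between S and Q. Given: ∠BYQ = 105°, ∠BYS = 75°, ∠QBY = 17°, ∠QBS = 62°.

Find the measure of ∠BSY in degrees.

1. ∠BQY = 58°  [△BYQ]
2. ∠BQS = 58°  [Y on ray QS]
3. ∠BSQ = 60°  [△BSQ]
4. ∠BSY = 60°  [Y on ray SQ]

∠BSY = 60°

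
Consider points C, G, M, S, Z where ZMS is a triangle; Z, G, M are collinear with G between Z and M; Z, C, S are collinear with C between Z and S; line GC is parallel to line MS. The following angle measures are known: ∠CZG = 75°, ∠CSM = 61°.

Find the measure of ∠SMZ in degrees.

1. ∠MZS = 75°  [G on ZM, C on ZS]
2. ∠MSZ = 61°  [C on ray SZ]
3. ∠SMZ = 44°  [△ZMS]

∠SMZ = 44°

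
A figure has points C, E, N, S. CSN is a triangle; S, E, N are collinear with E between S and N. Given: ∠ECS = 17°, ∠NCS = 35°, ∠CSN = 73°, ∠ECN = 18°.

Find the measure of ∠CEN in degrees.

∠CEN = 90°

1. ∠CNS = 72°  [△CSN]
2. ∠CNE = 72°  [E on ray NS]
3. ∠CEN = 90°  [△CEN]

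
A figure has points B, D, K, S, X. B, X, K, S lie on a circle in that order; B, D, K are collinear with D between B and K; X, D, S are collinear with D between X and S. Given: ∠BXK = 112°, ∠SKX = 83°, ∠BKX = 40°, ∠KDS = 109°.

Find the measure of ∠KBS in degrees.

∠KBS = 69°

1. ∠BSX = 40°  [same arc BX]
2. ∠BDS = 71°  [linear pair at D on BK]
3. ∠KBS = 69°  [△BDS]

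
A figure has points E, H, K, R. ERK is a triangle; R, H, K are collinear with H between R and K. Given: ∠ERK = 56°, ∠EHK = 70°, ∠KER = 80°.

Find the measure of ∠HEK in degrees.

1. ∠EKR = 44°  [△ERK]
2. ∠EKH = 44°  [H on ray KR]
3. ∠HEK = 66°  [△EHK]

∠HEK = 66°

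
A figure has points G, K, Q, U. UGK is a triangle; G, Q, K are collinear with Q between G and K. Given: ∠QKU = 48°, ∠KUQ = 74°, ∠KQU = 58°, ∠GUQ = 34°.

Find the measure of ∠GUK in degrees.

∠GUK = 108°

1. ∠GKU = 48°  [Q on ray KG]
2. ∠GQU = 122°  [linear pair at Q on GK]
3. ∠QGU = 24°  [△UGQ]
4. ∠KGU = 24°  [Q on ray GK]
5. ∠GUK = 108°  [△UGK]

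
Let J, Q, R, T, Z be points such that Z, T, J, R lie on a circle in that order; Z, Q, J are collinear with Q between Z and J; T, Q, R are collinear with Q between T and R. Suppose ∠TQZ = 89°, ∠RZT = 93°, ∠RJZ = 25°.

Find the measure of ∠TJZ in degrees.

∠TJZ = 62°

1. ∠JQR = 89°  [vertical angles at Q]
2. ∠JQT = 91°  [linear pair at Q on ZJ]
3. ∠RJT = 87°  [cyclic ZTJR, opposite ∠Z+∠J]
4. ∠JRT = 66°  [△JQR]
5. ∠JTR = 27°  [△TJR]
6. ∠TJZ = 62°  [△TQJ]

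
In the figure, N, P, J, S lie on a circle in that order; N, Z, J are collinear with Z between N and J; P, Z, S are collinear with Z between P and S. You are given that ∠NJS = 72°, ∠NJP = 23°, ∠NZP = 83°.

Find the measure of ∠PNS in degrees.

1. ∠NPS = 72°  [same arc NS]
2. ∠NSP = 23°  [same arc NP]
3. ∠PNS = 85°  [△NPS]

∠PNS = 85°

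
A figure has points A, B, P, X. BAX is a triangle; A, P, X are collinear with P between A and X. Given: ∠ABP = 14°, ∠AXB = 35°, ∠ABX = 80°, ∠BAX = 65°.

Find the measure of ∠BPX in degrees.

1. ∠BAP = 65°  [P on ray AX]
2. ∠APB = 101°  [△BAP]
3. ∠BPX = 79°  [linear pair at P on AX]

∠BPX = 79°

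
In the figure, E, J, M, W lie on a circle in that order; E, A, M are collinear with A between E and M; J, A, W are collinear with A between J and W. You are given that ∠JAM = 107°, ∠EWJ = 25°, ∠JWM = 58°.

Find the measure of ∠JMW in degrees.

1. ∠EMJ = 25°  [same arc EJ]
2. ∠MJW = 48°  [△JAM]
3. ∠JMW = 74°  [△JMW]

∠JMW = 74°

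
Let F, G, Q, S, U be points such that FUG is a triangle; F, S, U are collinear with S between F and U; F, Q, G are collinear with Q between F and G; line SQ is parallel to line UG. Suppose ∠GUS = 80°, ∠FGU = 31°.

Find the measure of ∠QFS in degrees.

∠QFS = 69°

1. ∠FUG = 80°  [S on ray UF]
2. ∠GFU = 69°  [△FUG]
3. ∠QFS = 69°  [S on FU, Q on FG]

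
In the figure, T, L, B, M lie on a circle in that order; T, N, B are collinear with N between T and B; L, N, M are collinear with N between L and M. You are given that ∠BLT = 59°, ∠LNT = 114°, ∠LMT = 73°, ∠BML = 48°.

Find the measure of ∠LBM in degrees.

∠LBM = 91°

1. ∠BNL = 66°  [linear pair at N on TB]
2. ∠LBT = 73°  [same arc TL]
3. ∠BLM = 41°  [△LNB]
4. ∠LBM = 91°  [△LBM]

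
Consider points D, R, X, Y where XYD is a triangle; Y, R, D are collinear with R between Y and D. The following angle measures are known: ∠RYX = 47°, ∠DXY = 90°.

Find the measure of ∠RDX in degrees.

∠RDX = 43°

1. ∠DYX = 47°  [R on ray YD]
2. ∠XDY = 43°  [△XYD]
3. ∠RDX = 43°  [R on ray DY]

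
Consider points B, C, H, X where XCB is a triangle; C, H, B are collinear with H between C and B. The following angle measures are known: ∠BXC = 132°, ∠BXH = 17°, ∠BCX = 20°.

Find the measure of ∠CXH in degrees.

∠CXH = 115°

1. ∠CBX = 28°  [△XCB]
2. ∠HCX = 20°  [H on ray CB]
3. ∠HBX = 28°  [H on ray BC]
4. ∠BHX = 135°  [△XHB]
5. ∠CHX = 45°  [linear pair at H on CB]
6. ∠CXH = 115°  [△XCH]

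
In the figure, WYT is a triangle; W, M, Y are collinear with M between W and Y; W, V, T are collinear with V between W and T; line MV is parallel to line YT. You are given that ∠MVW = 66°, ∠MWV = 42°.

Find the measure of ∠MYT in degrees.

1. ∠VMW = 72°  [△WMV]
2. ∠VMY = 108°  [linear pair at M on WY]
3. ∠MYT = 72°  [MV∥YT, co-interior at Y–M]

∠MYT = 72°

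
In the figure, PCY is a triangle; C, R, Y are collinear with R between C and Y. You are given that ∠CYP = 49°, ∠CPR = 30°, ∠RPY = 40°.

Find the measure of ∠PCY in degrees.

1. ∠PYR = 49°  [R on ray YC]
2. ∠PRY = 91°  [△PRY]
3. ∠CRP = 89°  [linear pair at R on CY]
4. ∠PCR = 61°  [△PCR]
5. ∠PCY = 61°  [R on ray CY]

∠PCY = 61°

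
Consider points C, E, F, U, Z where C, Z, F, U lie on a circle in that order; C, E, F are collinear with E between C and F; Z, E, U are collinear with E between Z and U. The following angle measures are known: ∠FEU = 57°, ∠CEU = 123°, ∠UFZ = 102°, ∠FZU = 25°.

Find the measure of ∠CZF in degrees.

1. ∠FEZ = 123°  [vertical angles at E]
2. ∠FUZ = 53°  [△ZFU]
3. ∠CFZ = 32°  [△ZEF]
4. ∠FCZ = 53°  [same arc ZF]
5. ∠CZF = 95°  [△CZF]

∠CZF = 95°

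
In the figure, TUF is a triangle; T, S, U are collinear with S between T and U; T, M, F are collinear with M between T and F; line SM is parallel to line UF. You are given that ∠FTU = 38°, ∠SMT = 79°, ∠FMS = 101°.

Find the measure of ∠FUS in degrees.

1. ∠MTS = 38°  [S on TU, M on TF]
2. ∠MST = 63°  [△TSM]
3. ∠MSU = 117°  [linear pair at S on TU]
4. ∠FUS = 63°  [SM∥UF, co-interior at U–S]

∠FUS = 63°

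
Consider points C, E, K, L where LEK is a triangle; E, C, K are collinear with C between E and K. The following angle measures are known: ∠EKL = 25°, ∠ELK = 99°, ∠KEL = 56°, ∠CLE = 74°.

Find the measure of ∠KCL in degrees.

1. ∠CEL = 56°  [C on ray EK]
2. ∠ECL = 50°  [△LEC]
3. ∠KCL = 130°  [linear pair at C on EK]

∠KCL = 130°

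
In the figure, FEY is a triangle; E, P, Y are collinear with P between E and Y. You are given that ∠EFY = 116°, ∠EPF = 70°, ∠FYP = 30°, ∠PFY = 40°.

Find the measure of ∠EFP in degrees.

∠EFP = 76°

1. ∠EYF = 30°  [P on ray YE]
2. ∠FEY = 34°  [△FEY]
3. ∠FEP = 34°  [P on ray EY]
4. ∠EFP = 76°  [△FEP]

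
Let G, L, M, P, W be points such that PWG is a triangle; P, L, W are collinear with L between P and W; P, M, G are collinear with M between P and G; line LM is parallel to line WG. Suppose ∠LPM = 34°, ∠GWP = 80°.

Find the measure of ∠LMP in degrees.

1. ∠GPW = 34°  [L on PW, M on PG]
2. ∠PGW = 66°  [△PWG]
3. ∠LMP = 66°  [LM∥WG, corresponding at M]

∠LMP = 66°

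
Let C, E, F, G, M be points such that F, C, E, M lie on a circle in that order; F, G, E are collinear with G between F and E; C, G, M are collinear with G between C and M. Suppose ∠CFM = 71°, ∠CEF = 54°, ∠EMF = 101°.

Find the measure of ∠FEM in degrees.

∠FEM = 55°

1. ∠CMF = 54°  [same arc FC]
2. ∠FCM = 55°  [△FCM]
3. ∠FEM = 55°  [same arc FM]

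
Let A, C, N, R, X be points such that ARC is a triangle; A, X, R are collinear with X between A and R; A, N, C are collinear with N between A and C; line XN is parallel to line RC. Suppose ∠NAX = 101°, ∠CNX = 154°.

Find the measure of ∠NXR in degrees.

∠NXR = 127°

1. ∠ANX = 26°  [linear pair at N on AC]
2. ∠AXN = 53°  [△AXN]
3. ∠NXR = 127°  [linear pair at X on AR]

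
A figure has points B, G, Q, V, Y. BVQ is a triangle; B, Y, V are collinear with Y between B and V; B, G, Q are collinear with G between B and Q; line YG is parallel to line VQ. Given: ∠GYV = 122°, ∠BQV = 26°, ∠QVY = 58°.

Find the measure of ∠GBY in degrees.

1. ∠BYG = 58°  [linear pair at Y on BV]
2. ∠BGY = 26°  [YG∥VQ, corresponding at G]
3. ∠GBY = 96°  [△BYG]

∠GBY = 96°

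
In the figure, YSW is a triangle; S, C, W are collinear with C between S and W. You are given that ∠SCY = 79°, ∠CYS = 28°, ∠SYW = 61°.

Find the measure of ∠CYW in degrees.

1. ∠CSY = 73°  [△YSC]
2. ∠WCY = 101°  [linear pair at C on SW]
3. ∠WSY = 73°  [C on ray SW]
4. ∠SWY = 46°  [△YSW]
5. ∠CWY = 46°  [C on ray WS]
6. ∠CYW = 33°  [△YCW]

∠CYW = 33°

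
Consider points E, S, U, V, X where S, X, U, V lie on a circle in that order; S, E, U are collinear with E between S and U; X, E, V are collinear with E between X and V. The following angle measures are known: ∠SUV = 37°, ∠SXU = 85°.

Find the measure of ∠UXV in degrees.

∠UXV = 48°

1. ∠SVU = 95°  [cyclic SXUV, opposite ∠X+∠V]
2. ∠USV = 48°  [△SUV]
3. ∠UXV = 48°  [same arc UV]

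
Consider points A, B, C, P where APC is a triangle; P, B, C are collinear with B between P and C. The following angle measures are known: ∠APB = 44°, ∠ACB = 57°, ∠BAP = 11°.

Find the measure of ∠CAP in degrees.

∠CAP = 79°

1. ∠APC = 44°  [B on ray PC]
2. ∠ACP = 57°  [B on ray CP]
3. ∠CAP = 79°  [△APC]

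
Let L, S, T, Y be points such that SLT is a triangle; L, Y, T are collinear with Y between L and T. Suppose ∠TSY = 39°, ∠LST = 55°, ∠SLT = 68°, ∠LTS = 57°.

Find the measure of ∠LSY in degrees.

1. ∠SLY = 68°  [Y on ray LT]
2. ∠STY = 57°  [Y on ray TL]
3. ∠SYT = 84°  [△SYT]
4. ∠LYS = 96°  [linear pair at Y on LT]
5. ∠LSY = 16°  [△SLY]

∠LSY = 16°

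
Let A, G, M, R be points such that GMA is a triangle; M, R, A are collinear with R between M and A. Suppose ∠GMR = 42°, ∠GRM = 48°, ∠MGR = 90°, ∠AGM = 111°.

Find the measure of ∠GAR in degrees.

∠GAR = 27°

1. ∠AMG = 42°  [R on ray MA]
2. ∠GAM = 27°  [△GMA]
3. ∠GAR = 27°  [R on ray AM]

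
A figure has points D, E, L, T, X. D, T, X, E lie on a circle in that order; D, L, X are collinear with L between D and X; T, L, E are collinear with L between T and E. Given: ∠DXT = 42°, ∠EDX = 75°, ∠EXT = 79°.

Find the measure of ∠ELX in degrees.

1. ∠DET = 42°  [same arc DT]
2. ∠DLE = 63°  [△DLE]
3. ∠ELX = 117°  [linear pair at L on DX]

∠ELX = 117°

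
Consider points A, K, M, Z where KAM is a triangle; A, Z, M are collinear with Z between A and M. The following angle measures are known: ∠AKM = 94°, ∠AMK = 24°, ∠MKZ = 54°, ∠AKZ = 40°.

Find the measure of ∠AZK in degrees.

∠AZK = 78°

1. ∠KMZ = 24°  [Z on ray MA]
2. ∠KZM = 102°  [△KZM]
3. ∠AZK = 78°  [linear pair at Z on AM]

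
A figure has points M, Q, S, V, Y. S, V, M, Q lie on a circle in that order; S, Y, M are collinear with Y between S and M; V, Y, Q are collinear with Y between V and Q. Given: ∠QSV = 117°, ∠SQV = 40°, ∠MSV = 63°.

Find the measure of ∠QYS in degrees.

1. ∠QMV = 63°  [cyclic SVMQ, opposite ∠S+∠M]
2. ∠SMV = 40°  [same arc SV]
3. ∠MQV = 63°  [same arc VM]
4. ∠MVQ = 54°  [△VMQ]
5. ∠MYV = 86°  [△VYM]
6. ∠QYS = 86°  [vertical angles at Y]

∠QYS = 86°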